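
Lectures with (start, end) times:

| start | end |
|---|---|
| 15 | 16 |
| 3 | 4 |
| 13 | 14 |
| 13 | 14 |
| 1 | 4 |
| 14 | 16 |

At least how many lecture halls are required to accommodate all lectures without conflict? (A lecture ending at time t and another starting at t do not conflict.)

Count concurrent intervals with a sweep; the peak is the room count.
Events (time:±→running): 1:+→1 3:+→2 … peak 2.

2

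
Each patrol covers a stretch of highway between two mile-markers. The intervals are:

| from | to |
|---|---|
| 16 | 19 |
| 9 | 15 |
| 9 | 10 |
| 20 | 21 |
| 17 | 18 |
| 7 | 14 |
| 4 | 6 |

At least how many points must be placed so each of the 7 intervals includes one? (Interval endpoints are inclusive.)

Sorted: [4,6] [9,10] [7,14] [9,15] [17,18] [16,19] [20,21]
{[4,6]} hit by 6; {[9,10],[7,14],[9,15]} hit by 10; {[17,18],[16,19]} hit by 18; {[20,21]} hit by 21.
Points: 6, 10, 18, 21 (4 total).

4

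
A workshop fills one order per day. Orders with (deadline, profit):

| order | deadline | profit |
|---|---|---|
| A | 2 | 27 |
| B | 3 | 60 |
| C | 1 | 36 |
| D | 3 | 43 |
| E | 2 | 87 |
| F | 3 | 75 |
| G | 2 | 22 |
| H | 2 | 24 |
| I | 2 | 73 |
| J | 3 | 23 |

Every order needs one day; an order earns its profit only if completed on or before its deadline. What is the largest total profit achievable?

Take jobs in profit order; each goes to the latest open slot no later than its deadline.
By profit: E(d2,87), F(d3,75), I(d2,73), B(d3,60), D(d3,43), C(d1,36), A(d2,27), H(d2,24), J(d3,23), G(d2,22)
E→slot 2; F→slot 3; I→slot 1; B skipped; D skipped; C skipped; A skipped; H skipped; J skipped; G skipped.
Profit = 73 + 87 + 75 = 235

235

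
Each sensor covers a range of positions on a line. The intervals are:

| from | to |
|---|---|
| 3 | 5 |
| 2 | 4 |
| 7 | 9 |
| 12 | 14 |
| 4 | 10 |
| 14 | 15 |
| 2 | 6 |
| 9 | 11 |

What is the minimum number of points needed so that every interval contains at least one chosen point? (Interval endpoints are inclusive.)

Process intervals by earliest right end; each time one isn't hit yet, stab at its right endpoint.
By right end: [2,4]  [3,5]  [2,6]  [7,9]  [4,10]  [9,11]  [12,14]  [14,15]
[2,4] uncovered → point at 4; [7,9] uncovered → point at 9; [12,14] uncovered → point at 14.
Points: 4, 9, 14 (3 total).

3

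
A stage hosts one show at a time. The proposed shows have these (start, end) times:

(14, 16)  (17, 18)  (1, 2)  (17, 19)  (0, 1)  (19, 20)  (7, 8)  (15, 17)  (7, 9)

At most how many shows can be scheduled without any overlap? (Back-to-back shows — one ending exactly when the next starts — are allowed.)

6

By end time: (0,1), (1,2), (7,8), (7,9), (14,16), (15,17), (17,18), (17,19), (19,20).
Pick (0,1); next start ≥ 1 → (1,2); next start ≥ 2 → (7,8); next start ≥ 8 → (14,16); next start ≥ 16 → (17,18); next start ≥ 18 → (19,20).
Selected 6 shows.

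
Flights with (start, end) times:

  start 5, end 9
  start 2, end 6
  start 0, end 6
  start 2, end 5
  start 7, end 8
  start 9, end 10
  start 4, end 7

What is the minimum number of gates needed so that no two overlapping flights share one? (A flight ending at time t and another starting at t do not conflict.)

The answer is the maximum number of intervals overlapping at any instant.
starts: [0, 2, 2, 4, 5, 7, 9]
ends:   [5, 6, 6, 7, 8, 9, 10]
s0→1 s2→2 s2→3 s4→4  — peak 4.

4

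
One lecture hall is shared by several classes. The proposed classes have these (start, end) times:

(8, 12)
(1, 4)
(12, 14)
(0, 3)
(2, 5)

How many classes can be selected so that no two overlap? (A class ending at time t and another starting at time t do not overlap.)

3

Greedy by earliest finish: after sorting by end time, pick each interval compatible with the last pick.
Sorted by end: (0,3)  (1,4)  (2,5)  (8,12)  (12,14)
take (0,3); skip (2,5); take (8,12); take (12,14).
Selected 3 classes.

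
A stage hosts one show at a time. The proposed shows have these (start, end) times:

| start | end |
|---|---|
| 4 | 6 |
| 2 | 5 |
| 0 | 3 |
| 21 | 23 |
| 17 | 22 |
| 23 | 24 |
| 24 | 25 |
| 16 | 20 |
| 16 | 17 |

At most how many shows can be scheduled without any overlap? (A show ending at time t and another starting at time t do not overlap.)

Greedy by earliest finish: after sorting by end time, pick each interval compatible with the last pick.
By end time: (0,3), (2,5), (4,6), (16,17), (16,20), (17,22), (21,23), (23,24), (24,25).
Pick (0,3); next start ≥ 3 → (4,6); next start ≥ 6 → (16,17); next start ≥ 17 → (17,22); next start ≥ 22 → (23,24); next start ≥ 24 → (24,25).
Selected 6 shows.

6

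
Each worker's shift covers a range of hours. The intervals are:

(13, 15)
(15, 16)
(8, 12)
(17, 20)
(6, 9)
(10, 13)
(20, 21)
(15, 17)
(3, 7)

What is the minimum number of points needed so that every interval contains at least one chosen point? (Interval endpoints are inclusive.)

By right end: [3,7]  [6,9]  [8,12]  [10,13]  [13,15]  [15,16]  [15,17]  [17,20]  [20,21]
[3,7] uncovered → point at 7; [8,12] uncovered → point at 12; [13,15] uncovered → point at 15; [17,20] uncovered → point at 20.
Points: 7, 12, 15, 20 (4 total).

4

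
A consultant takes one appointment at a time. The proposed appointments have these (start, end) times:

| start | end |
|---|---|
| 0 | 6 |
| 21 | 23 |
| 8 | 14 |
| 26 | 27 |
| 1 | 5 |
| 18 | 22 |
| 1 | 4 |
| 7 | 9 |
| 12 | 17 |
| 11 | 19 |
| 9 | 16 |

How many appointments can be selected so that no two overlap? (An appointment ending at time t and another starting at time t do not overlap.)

5

Sort by end time and greedily take each interval whose start is ≥ the last chosen end.
Sorted by end: (1,4)  (1,5)  (0,6)  (7,9)  (8,14)  (9,16)  (12,17)  (11,19)  (18,22)  (21,23)  (26,27)
take (1,4); take (7,9); skip (8,14); take (9,16); skip (11,19); take (18,22); skip (21,23); take (26,27).
Selected 5 appointments.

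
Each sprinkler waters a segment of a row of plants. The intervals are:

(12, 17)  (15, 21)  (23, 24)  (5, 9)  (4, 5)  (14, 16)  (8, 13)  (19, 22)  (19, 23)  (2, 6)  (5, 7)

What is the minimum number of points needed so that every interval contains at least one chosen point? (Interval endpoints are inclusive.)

Sort by right endpoint; whenever an interval is uncovered, place a point at its right end.
Sorted: [4,5] [2,6] [5,7] [5,9] [8,13] [14,16] [12,17] [15,21] [19,22] [19,23] [23,24]
{[4,5],[2,6],[5,7],[5,9]} hit by 5; {[8,13]} hit by 13; {[14,16],[12,17],[15,21]} hit by 16; {[19,22],[19,23]} hit by 22; {[23,24]} hit by 24.
Points: 5, 13, 16, 22, 24 (5 total).

5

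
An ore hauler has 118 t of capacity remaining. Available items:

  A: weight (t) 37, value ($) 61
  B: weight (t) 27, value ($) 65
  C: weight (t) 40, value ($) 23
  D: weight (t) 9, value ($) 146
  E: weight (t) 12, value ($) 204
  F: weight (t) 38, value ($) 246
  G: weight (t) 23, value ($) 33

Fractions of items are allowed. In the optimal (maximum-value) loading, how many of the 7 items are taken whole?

4

Sort by value per unit weight and fill in that order.
Order: E (204/12=17.00) > D (146/9=16.22) > F (246/38=6.47) > B (65/27=2.41) > A (61/37=1.65) > G (33/23=1.43) > C (23/40=0.57)
Fill: take E (12 @ 204) → take D (9 @ 146) → take F (38 @ 246) → take B (27 @ 65) → take 32/37 of A → 52.76; 118/118 used.
4 item(s) taken whole; one partial (take 32/37 of A).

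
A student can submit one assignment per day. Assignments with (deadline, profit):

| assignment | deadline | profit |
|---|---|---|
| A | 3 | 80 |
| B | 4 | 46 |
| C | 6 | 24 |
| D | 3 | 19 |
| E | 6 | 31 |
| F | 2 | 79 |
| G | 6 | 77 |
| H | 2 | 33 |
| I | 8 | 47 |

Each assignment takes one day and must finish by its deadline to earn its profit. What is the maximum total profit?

393

Sort by profit descending; place each in the latest free slot ≤ its deadline.
By profit: A(d3,80), F(d2,79), G(d6,77), I(d8,47), B(d4,46), H(d2,33), E(d6,31), C(d6,24), D(d3,19)
A→slot 3; F→slot 2; G→slot 6; I→slot 8; B→slot 4; H→slot 1; E→slot 5; C skipped; D skipped.
Profit = 33 + 79 + 80 + 46 + 31 + 77 + 47 = 393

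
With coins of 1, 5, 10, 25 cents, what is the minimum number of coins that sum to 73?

7

Use the largest denomination that fits, subtract, and repeat.
73 = 2×25 + 2×10 + 3×1
Total coins = 2 + 2 + 3 = 7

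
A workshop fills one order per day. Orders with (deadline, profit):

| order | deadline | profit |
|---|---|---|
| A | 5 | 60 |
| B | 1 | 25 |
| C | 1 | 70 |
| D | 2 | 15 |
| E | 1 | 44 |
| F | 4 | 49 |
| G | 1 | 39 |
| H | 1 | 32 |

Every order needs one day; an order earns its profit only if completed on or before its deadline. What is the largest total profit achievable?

194

Take jobs in profit order; each goes to the latest open slot no later than its deadline.
Profit order: C=70 A=60 F=49 E=44 G=39 H=32 B=25 D=15
Assign: C→slot 1, A→slot 5, F→slot 4, E skipped, G skipped, H skipped, B skipped, D→slot 2.
Slots: [1:C] [2:D] [4:F] [5:A]
Profit = 70 + 15 + 49 + 60 = 194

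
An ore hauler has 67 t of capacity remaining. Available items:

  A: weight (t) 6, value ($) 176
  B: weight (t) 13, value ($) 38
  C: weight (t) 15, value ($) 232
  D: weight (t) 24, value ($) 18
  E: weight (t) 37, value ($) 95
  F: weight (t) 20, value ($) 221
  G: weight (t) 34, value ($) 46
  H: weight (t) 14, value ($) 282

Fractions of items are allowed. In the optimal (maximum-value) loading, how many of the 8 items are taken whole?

Order: A (176/6=29.33) > H (282/14=20.14) > C (232/15=15.47) > F (221/20=11.05) > B (38/13=2.92) > E (95/37=2.57) > G (46/34=1.35) > D (18/24=0.75)
Fill: take A (6 @ 176) → take H (14 @ 282) → take C (15 @ 232) → take F (20 @ 221) → take 12/13 of B → 35.08; 67/67 used.
4 item(s) taken whole; one partial (take 12/13 of B).

4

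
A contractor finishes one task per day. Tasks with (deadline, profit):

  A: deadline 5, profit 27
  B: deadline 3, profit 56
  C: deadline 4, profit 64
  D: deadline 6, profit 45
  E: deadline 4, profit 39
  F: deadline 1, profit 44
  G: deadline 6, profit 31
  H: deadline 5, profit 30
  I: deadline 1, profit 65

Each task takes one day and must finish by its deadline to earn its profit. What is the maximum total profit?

300

Profit order: I=65 C=64 B=56 D=45 F=44 E=39 G=31 H=30 A=27
Assign: I→slot 1, C→slot 4, B→slot 3, D→slot 6, F skipped, E→slot 2, G→slot 5, H skipped, A skipped.
Slots: [1:I] [2:E] [3:B] [4:C] [5:G] [6:D]
Profit = 65 + 39 + 56 + 64 + 31 + 45 = 300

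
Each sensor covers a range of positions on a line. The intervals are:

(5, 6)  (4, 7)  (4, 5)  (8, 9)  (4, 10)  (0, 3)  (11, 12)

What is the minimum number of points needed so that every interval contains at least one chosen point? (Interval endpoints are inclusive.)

Sort by right endpoint; whenever an interval is uncovered, place a point at its right end.
By right end: [0,3]  [4,5]  [5,6]  [4,7]  [8,9]  [4,10]  [11,12]
[0,3] uncovered → point at 3; [4,5] uncovered → point at 5; [8,9] uncovered → point at 9; [11,12] uncovered → point at 12.
Points: 3, 5, 9, 12 (4 total).

4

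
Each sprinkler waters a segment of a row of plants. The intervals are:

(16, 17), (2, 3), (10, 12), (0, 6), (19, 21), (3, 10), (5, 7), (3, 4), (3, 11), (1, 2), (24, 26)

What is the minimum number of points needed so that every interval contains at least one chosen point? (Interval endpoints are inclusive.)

Process intervals by earliest right end; each time one isn't hit yet, stab at its right endpoint.
By right end: [1,2]  [2,3]  [3,4]  [0,6]  [5,7]  [3,10]  [3,11]  [10,12]  [16,17]  [19,21]  [24,26]
[1,2] uncovered → point at 2; [3,4] uncovered → point at 4; [5,7] uncovered → point at 7; [10,12] uncovered → point at 12; [16,17] uncovered → point at 17; [19,21] uncovered → point at 21; [24,26] uncovered → point at 26.
Points: 2, 4, 7, 12, 17, 21, 26 (7 total).

7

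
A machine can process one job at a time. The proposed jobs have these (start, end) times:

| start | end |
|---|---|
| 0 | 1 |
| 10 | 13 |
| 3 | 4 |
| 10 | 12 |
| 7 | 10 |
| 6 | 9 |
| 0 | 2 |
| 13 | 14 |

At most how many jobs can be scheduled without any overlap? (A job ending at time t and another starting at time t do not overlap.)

By end time: (0,1), (0,2), (3,4), (6,9), (7,10), (10,12), (10,13), (13,14).
Pick (0,1); next start ≥ 1 → (3,4); next start ≥ 4 → (6,9); next start ≥ 9 → (10,12); next start ≥ 12 → (13,14).
Selected 5 jobs.

5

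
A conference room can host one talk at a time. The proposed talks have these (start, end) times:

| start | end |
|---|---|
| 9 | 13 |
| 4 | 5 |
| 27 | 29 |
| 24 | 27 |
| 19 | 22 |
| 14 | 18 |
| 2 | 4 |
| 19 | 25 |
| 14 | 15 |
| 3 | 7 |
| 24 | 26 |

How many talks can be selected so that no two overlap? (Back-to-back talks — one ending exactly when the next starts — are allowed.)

By end time: (2,4), (4,5), (3,7), (9,13), (14,15), (14,18), (19,22), (19,25), (24,26), (24,27), (27,29).
Pick (2,4); next start ≥ 4 → (4,5); next start ≥ 5 → (9,13); next start ≥ 13 → (14,15); next start ≥ 15 → (19,22); next start ≥ 22 → (24,26); next start ≥ 26 → (27,29).
Selected 7 talks.

7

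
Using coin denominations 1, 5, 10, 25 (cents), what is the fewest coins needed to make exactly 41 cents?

41 − 1×25→16 − 1×10→6 − 1×5→1 − 1×1→0
Total coins = 1 + 1 + 1 + 1 = 4

4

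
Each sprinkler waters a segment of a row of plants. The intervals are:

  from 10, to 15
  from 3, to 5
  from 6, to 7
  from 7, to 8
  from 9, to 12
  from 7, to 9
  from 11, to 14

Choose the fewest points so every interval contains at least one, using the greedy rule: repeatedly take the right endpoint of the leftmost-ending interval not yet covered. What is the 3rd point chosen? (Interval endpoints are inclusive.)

By right end: [3,5]  [6,7]  [7,8]  [7,9]  [9,12]  [11,14]  [10,15]
[3,5] uncovered → point at 5; [6,7] uncovered → point at 7; [9,12] uncovered → point at 12.
Points: 5, 7, 12 (3 total).

12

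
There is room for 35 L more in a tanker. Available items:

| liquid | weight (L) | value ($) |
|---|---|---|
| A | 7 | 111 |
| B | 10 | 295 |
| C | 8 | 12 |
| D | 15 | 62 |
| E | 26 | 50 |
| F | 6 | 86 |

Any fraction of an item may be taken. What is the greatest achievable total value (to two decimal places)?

Sort by value per unit weight and fill in that order.
Order: B (295/10=29.50) > A (111/7=15.86) > F (86/6=14.33) > D (62/15=4.13) > E (50/26=1.92) > C (12/8=1.50)
Fill: take B (10 @ 295) → take A (7 @ 111) → take F (6 @ 86) → take 12/15 of D → 49.60; 35/35 used.
Total value = 541.60

541.60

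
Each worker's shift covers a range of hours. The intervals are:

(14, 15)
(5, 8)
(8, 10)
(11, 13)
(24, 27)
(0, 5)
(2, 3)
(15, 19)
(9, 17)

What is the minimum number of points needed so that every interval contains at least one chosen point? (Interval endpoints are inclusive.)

5

Sort by right endpoint; whenever an interval is uncovered, place a point at its right end.
Sorted: [2,3] [0,5] [5,8] [8,10] [11,13] [14,15] [9,17] [15,19] [24,27]
{[2,3],[0,5]} hit by 3; {[5,8],[8,10]} hit by 8; {[11,13]} hit by 13; {[14,15],[9,17],[15,19]} hit by 15; {[24,27]} hit by 27.
Points: 3, 8, 13, 15, 27 (5 total).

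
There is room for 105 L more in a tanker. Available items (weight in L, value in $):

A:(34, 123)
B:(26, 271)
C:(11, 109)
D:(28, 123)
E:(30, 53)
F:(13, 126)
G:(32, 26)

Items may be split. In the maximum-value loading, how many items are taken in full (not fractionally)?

4

Order: B (271/26=10.42) > C (109/11=9.91) > F (126/13=9.69) > D (123/28=4.39) > A (123/34=3.62) > E (53/30=1.77) > G (26/32=0.81)
Fill: take B (26 @ 271) → take C (11 @ 109) → take F (13 @ 126) → take D (28 @ 123) → take 27/34 of A → 97.68; 105/105 used.
4 item(s) taken whole; one partial (take 27/34 of A).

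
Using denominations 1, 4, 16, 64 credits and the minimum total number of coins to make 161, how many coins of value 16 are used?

2

Use the largest denomination that fits, subtract, and repeat.
161 = 2×64 + 2×16 + 1×1
Count of 16: 2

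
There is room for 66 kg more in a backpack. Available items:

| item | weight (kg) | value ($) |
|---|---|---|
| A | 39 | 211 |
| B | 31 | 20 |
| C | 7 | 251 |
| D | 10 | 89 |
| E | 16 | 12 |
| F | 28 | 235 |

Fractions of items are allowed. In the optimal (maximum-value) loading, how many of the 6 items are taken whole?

Order: C (251/7=35.86) > D (89/10=8.90) > F (235/28=8.39) > A (211/39=5.41) > E (12/16=0.75) > B (20/31=0.65)
Fill: take C (7 @ 251) → take D (10 @ 89) → take F (28 @ 235) → take 21/39 of A → 113.62; 66/66 used.
3 item(s) taken whole; one partial (take 21/39 of A).

3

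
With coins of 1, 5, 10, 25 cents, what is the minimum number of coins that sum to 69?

8

Greedy: take as many of the largest coin as possible, then repeat with the remainder.
69 − 2×25→19 − 1×10→9 − 1×5→4 − 4×1→0
Total coins = 2 + 1 + 1 + 4 = 8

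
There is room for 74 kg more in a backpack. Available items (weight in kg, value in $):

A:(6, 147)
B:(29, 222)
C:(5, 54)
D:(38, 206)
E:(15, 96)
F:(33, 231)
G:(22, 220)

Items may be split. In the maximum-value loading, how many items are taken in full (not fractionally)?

4

Sort by value per unit weight and fill in that order.
Ratios (sorted): A 24.50, C 10.80, G 10.00, B 7.66, F 7.00, E 6.40, D 5.42
take A (6 @ 147); take C (5 @ 54); take G (22 @ 220); take B (29 @ 222); take 12/33 of F → 84.00. Capacity used 74/74.
4 item(s) taken whole; one partial (take 12/33 of F).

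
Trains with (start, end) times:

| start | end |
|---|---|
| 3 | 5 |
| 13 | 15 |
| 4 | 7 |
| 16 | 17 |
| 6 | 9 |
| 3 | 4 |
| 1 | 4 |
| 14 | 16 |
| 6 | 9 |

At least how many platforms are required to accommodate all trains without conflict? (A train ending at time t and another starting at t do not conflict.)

Count concurrent intervals with a sweep; the peak is the room count.
starts: [1, 3, 3, 4, 6, 6, 13, 14, 16]
ends:   [4, 4, 5, 7, 9, 9, 15, 16, 17]
s1→1 s3→2 s3→3  — peak 3.

3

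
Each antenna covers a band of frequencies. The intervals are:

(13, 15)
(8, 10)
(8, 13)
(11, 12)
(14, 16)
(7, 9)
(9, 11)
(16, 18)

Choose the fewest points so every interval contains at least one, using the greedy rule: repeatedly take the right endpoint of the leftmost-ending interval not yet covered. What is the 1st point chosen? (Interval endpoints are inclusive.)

9

Process intervals by earliest right end; each time one isn't hit yet, stab at its right endpoint.
Sorted: [7,9] [8,10] [9,11] [11,12] [8,13] [13,15] [14,16] [16,18]
{[7,9],[8,10],[9,11]} hit by 9; {[11,12],[8,13]} hit by 12; {[13,15],[14,16]} hit by 15; {[16,18]} hit by 18.
Points: 9, 12, 15, 18 (4 total).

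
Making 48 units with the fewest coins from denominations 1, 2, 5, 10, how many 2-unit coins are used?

Use the largest denomination that fits, subtract, and repeat.
48 = 4×10 + 1×5 + 1×2 + 1×1
Count of 2: 1

1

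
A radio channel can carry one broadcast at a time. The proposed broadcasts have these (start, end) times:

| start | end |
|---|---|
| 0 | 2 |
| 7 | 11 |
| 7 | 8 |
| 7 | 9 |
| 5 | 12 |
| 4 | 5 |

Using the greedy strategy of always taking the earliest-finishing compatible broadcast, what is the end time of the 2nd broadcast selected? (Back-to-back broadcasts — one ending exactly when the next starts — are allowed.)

5

Sort by end time and greedily take each interval whose start is ≥ the last chosen end.
Sorted by end: (0,2)  (4,5)  (7,8)  (7,9)  (7,11)  (5,12)
take (0,2); take (4,5); take (7,8).
Selected: (0,2) (4,5) (7,8)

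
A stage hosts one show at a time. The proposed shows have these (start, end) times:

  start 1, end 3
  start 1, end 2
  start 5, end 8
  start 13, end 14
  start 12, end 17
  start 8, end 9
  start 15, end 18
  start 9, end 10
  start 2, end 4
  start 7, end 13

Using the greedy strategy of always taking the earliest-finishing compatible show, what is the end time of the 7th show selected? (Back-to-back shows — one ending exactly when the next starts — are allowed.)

By end time: (1,2), (1,3), (2,4), (5,8), (8,9), (9,10), (7,13), (13,14), (12,17), (15,18).
Pick (1,2); next start ≥ 2 → (2,4); next start ≥ 4 → (5,8); next start ≥ 8 → (8,9); next start ≥ 9 → (9,10); next start ≥ 10 → (13,14); next start ≥ 14 → (15,18).
Selected: (1,2) (2,4) (5,8) (8,9) (9,10) (13,14) (15,18)

18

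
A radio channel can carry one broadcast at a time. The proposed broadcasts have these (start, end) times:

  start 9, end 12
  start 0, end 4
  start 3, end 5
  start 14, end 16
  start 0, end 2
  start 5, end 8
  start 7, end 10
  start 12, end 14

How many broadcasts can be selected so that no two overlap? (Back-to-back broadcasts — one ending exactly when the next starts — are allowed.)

Sorted by end: (0,2)  (0,4)  (3,5)  (5,8)  (7,10)  (9,12)  (12,14)  (14,16)
take (0,2); take (3,5); take (5,8); take (9,12); take (12,14); take (14,16).
Selected 6 broadcasts.

6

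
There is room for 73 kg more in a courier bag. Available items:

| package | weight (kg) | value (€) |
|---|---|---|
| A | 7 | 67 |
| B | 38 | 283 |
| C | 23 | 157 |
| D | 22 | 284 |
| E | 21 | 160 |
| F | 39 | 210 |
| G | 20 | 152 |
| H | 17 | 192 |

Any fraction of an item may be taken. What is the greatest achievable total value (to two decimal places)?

748.60

Sort by value per unit weight and fill in that order.
Order: D (284/22=12.91) > H (192/17=11.29) > A (67/7=9.57) > E (160/21=7.62) > G (152/20=7.60) > B (283/38=7.45) > C (157/23=6.83) > F (210/39=5.38)
Fill: take D (22 @ 284) → take H (17 @ 192) → take A (7 @ 67) → take E (21 @ 160) → take 6/20 of G → 45.60; 73/73 used.
Total value = 748.60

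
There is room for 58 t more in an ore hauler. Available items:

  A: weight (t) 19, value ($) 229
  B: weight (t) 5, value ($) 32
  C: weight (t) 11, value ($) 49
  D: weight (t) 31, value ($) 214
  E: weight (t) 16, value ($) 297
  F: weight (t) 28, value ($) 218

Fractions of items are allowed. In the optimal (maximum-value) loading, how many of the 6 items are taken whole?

2

Ratios (sorted): E 18.56, A 12.05, F 7.79, D 6.90, B 6.40, C 4.45
take E (16 @ 297); take A (19 @ 229); take 23/28 of F → 179.07. Capacity used 58/58.
2 item(s) taken whole; one partial (take 23/28 of F).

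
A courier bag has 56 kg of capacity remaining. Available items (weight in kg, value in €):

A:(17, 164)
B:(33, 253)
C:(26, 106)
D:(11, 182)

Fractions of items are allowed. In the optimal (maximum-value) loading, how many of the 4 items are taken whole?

Order: D (182/11=16.55) > A (164/17=9.65) > B (253/33=7.67) > C (106/26=4.08)
Fill: take D (11 @ 182) → take A (17 @ 164) → take 28/33 of B → 214.67; 56/56 used.
2 item(s) taken whole; one partial (take 28/33 of B).

2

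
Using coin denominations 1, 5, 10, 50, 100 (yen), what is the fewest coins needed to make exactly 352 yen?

6

Greedy: take as many of the largest coin as possible, then repeat with the remainder.
352 − 3×100→52 − 1×50→2 − 2×1→0
Total coins = 3 + 1 + 2 = 6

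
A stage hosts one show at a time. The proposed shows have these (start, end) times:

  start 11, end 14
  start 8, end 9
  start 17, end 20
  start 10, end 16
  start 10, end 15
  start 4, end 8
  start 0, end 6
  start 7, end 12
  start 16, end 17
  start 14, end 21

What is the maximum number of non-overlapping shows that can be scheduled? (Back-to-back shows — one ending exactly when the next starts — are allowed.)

Sorted by end: (0,6)  (4,8)  (8,9)  (7,12)  (11,14)  (10,15)  (10,16)  (16,17)  (17,20)  (14,21)
take (0,6); skip (4,8); take (8,9); take (11,14); skip (10,15); take (16,17); take (17,20); skip (14,21).
Selected 5 shows.

5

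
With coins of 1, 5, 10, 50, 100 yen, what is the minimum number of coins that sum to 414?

Use the largest denomination that fits, subtract, and repeat.
414 = 4×100 + 1×10 + 4×1
Total coins = 4 + 1 + 4 = 9

9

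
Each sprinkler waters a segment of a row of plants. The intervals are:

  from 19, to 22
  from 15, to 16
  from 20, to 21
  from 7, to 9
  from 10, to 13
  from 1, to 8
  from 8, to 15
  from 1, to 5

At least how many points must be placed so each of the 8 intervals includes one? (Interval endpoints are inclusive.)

By right end: [1,5]  [1,8]  [7,9]  [10,13]  [8,15]  [15,16]  [20,21]  [19,22]
[1,5] uncovered → point at 5; [7,9] uncovered → point at 9; [10,13] uncovered → point at 13; [15,16] uncovered → point at 16; [20,21] uncovered → point at 21.
Points: 5, 9, 13, 16, 21 (5 total).

5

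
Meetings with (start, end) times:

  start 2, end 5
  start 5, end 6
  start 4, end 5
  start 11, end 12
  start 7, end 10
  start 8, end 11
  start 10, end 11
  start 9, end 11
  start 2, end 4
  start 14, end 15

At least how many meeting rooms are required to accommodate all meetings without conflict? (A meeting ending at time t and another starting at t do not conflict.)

3

starts: [2, 2, 4, 5, 7, 8, 9, 10, 11, 14]
ends:   [4, 5, 5, 6, 10, 11, 11, 11, 12, 15]
s2→1 s2→2 e4→1 s4→2 e5→1 e5→0 s5→1 e6→0 s7→1 s8→2 s9→3  — peak 3.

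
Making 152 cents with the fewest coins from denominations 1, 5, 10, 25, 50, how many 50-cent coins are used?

3

152 − 3×50→2 − 2×1→0
Count of 50: 3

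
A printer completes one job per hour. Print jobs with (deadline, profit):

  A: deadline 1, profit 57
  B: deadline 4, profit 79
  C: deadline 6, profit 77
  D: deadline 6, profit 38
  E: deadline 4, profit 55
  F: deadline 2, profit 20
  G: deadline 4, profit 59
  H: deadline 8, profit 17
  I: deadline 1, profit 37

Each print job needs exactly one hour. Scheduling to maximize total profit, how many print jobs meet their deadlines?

Sort by profit descending; place each in the latest free slot ≤ its deadline.
Profit order: B=79 C=77 G=59 A=57 E=55 D=38 I=37 F=20 H=17
Assign: B→slot 4, C→slot 6, G→slot 3, A→slot 1, E→slot 2, D→slot 5, I skipped, F skipped, H→slot 8.
Slots: [1:A] [2:E] [3:G] [4:B] [5:D] [6:C] [8:H]
7 of 9 scheduled.

7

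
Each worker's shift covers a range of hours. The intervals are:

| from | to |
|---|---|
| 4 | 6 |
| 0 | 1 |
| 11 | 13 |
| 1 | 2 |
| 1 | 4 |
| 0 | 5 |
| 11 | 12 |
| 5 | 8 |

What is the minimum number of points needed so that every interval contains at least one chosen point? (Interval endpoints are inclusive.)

3

Process intervals by earliest right end; each time one isn't hit yet, stab at its right endpoint.
Sorted: [0,1] [1,2] [1,4] [0,5] [4,6] [5,8] [11,12] [11,13]
{[0,1],[1,2],[1,4],[0,5]} hit by 1; {[4,6],[5,8]} hit by 6; {[11,12],[11,13]} hit by 12.
Points: 1, 6, 12 (3 total).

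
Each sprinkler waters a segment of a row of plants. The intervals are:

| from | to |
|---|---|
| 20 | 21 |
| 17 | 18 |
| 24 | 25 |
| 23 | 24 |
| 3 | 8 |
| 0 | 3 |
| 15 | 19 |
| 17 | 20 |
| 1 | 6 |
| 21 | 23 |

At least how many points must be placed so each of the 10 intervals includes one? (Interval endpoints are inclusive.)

Sort by right endpoint; whenever an interval is uncovered, place a point at its right end.
By right end: [0,3]  [1,6]  [3,8]  [17,18]  [15,19]  [17,20]  [20,21]  [21,23]  [23,24]  [24,25]
[0,3] uncovered → point at 3; [17,18] uncovered → point at 18; [20,21] uncovered → point at 21; [23,24] uncovered → point at 24.
Points: 3, 18, 21, 24 (4 total).

4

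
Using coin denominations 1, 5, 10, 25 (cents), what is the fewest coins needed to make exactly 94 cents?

94 − 3×25→19 − 1×10→9 − 1×5→4 − 4×1→0
Total coins = 3 + 1 + 1 + 4 = 9

9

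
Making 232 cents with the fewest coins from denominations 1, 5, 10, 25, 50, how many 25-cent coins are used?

232 − 4×50→32 − 1×25→7 − 1×5→2 − 2×1→0
Count of 25: 1

1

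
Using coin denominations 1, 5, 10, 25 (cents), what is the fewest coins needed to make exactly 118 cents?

118 = 4×25 + 1×10 + 1×5 + 3×1
Total coins = 4 + 1 + 1 + 3 = 9

9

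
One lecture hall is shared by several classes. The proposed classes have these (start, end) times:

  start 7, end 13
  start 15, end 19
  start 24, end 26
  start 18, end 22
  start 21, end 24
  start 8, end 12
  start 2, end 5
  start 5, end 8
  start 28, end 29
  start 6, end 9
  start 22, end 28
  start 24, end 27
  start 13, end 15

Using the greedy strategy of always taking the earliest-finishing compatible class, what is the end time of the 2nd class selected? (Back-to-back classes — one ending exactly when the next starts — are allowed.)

Sorted by end: (2,5)  (5,8)  (6,9)  (8,12)  (7,13)  (13,15)  (15,19)  (18,22)  (21,24)  (24,26)  (24,27)  (22,28)  (28,29)
take (2,5); take (5,8); take (8,12); skip (7,13); take (13,15); take (15,19); take (21,24); take (24,26); take (28,29).
Selected: (2,5) (5,8) (8,12) (13,15) (15,19) (21,24) (24,26) (28,29)

8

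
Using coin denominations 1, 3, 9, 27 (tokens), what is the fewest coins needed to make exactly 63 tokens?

Use the largest denomination that fits, subtract, and repeat.
63 = 2×27 + 1×9
Total coins = 2 + 1 = 3

3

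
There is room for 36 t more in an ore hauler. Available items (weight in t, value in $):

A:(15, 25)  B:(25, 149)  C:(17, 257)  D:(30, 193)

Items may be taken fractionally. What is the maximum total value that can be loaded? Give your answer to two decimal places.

Sort by value per unit weight and fill in that order.
Ratios (sorted): C 15.12, D 6.43, B 5.96, A 1.67
take C (17 @ 257); take 19/30 of D → 122.23. Capacity used 36/36.
Total value = 379.23

379.23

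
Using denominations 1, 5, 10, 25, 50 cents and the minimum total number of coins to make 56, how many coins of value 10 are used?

Use the largest denomination that fits, subtract, and repeat.
56 − 1×50→6 − 1×5→1 − 1×1→0
Count of 10: 0

0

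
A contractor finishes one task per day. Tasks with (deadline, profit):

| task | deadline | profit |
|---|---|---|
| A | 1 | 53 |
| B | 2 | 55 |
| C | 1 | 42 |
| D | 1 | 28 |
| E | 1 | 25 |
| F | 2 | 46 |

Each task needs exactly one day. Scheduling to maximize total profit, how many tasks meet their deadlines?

2

Sort by profit descending; place each in the latest free slot ≤ its deadline.
By profit: B(d2,55), A(d1,53), F(d2,46), C(d1,42), D(d1,28), E(d1,25)
B→slot 2; A→slot 1; F skipped; C skipped; D skipped; E skipped.
2 of 6 scheduled.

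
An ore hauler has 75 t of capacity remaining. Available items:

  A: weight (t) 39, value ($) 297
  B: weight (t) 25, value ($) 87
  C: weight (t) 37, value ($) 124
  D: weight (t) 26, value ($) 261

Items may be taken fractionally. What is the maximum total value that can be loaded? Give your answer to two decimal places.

Greedy by value/weight ratio, highest first.
Order: D (261/26=10.04) > A (297/39=7.62) > B (87/25=3.48) > C (124/37=3.35)
Fill: take D (26 @ 261) → take A (39 @ 297) → take 10/25 of B → 34.80; 75/75 used.
Total value = 592.80

592.80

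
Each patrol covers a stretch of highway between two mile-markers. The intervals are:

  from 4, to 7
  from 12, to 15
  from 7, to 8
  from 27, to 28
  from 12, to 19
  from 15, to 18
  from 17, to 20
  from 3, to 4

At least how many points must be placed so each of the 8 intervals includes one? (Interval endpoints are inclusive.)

Process intervals by earliest right end; each time one isn't hit yet, stab at its right endpoint.
Sorted: [3,4] [4,7] [7,8] [12,15] [15,18] [12,19] [17,20] [27,28]
{[3,4],[4,7]} hit by 4; {[7,8]} hit by 8; {[12,15],[15,18],[12,19]} hit by 15; {[17,20]} hit by 20; {[27,28]} hit by 28.
Points: 4, 8, 15, 20, 28 (5 total).

5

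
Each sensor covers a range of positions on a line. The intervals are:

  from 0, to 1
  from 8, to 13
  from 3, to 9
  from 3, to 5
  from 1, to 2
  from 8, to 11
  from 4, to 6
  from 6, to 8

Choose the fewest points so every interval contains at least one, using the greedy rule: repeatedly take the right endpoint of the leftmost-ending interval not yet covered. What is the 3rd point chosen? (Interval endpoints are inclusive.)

8

Process intervals by earliest right end; each time one isn't hit yet, stab at its right endpoint.
By right end: [0,1]  [1,2]  [3,5]  [4,6]  [6,8]  [3,9]  [8,11]  [8,13]
[0,1] uncovered → point at 1; [3,5] uncovered → point at 5; [6,8] uncovered → point at 8.
Points: 1, 5, 8 (3 total).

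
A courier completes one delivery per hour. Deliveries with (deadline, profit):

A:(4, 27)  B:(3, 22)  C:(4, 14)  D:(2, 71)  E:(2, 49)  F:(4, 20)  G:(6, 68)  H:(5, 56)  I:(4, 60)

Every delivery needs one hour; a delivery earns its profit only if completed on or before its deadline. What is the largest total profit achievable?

Profit order: D=71 G=68 I=60 H=56 E=49 A=27 B=22 F=20 C=14
Assign: D→slot 2, G→slot 6, I→slot 4, H→slot 5, E→slot 1, A→slot 3, B skipped, F skipped, C skipped.
Slots: [1:E] [2:D] [3:A] [4:I] [5:H] [6:G]
Profit = 49 + 71 + 27 + 60 + 56 + 68 = 331

331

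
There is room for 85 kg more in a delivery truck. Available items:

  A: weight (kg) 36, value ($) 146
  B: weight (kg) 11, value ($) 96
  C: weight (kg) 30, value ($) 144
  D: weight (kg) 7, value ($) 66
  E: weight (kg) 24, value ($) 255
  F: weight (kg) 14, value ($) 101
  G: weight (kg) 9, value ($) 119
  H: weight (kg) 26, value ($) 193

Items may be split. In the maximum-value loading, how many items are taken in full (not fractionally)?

5

Sort by value per unit weight and fill in that order.
Ratios (sorted): G 13.22, E 10.62, D 9.43, B 8.73, H 7.42, F 7.21, C 4.80, A 4.06
take G (9 @ 119); take E (24 @ 255); take D (7 @ 66); take B (11 @ 96); take H (26 @ 193); take 8/14 of F → 57.71. Capacity used 85/85.
5 item(s) taken whole; one partial (take 8/14 of F).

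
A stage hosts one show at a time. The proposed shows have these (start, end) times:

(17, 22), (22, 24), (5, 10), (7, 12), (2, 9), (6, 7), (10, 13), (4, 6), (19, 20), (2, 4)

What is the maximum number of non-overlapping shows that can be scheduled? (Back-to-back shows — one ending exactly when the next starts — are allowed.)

6

By end time: (2,4), (4,6), (6,7), (2,9), (5,10), (7,12), (10,13), (19,20), (17,22), (22,24).
Pick (2,4); next start ≥ 4 → (4,6); next start ≥ 6 → (6,7); next start ≥ 7 → (7,12); next start ≥ 12 → (19,20); next start ≥ 20 → (22,24).
Selected 6 shows.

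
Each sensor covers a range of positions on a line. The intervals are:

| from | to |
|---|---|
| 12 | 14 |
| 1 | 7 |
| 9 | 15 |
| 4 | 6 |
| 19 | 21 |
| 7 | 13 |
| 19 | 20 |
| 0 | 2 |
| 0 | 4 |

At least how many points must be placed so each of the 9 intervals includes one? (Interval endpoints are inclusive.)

4

Process intervals by earliest right end; each time one isn't hit yet, stab at its right endpoint.
Sorted: [0,2] [0,4] [4,6] [1,7] [7,13] [12,14] [9,15] [19,20] [19,21]
{[0,2],[0,4]} hit by 2; {[4,6],[1,7]} hit by 6; {[7,13],[12,14],[9,15]} hit by 13; {[19,20],[19,21]} hit by 20.
Points: 2, 6, 13, 20 (4 total).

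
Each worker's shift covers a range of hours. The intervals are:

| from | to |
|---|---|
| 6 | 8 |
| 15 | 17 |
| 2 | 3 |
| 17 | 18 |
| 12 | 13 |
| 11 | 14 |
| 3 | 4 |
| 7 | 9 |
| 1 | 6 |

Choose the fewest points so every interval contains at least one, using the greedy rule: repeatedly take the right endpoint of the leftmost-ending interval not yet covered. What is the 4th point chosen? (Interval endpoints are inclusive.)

By right end: [2,3]  [3,4]  [1,6]  [6,8]  [7,9]  [12,13]  [11,14]  [15,17]  [17,18]
[2,3] uncovered → point at 3; [6,8] uncovered → point at 8; [12,13] uncovered → point at 13; [15,17] uncovered → point at 17.
Points: 3, 8, 13, 17 (4 total).

17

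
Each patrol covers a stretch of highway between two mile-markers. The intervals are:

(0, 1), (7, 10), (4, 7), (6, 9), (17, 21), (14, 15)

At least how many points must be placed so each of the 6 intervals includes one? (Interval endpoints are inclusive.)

By right end: [0,1]  [4,7]  [6,9]  [7,10]  [14,15]  [17,21]
[0,1] uncovered → point at 1; [4,7] uncovered → point at 7; [14,15] uncovered → point at 15; [17,21] uncovered → point at 21.
Points: 1, 7, 15, 21 (4 total).

4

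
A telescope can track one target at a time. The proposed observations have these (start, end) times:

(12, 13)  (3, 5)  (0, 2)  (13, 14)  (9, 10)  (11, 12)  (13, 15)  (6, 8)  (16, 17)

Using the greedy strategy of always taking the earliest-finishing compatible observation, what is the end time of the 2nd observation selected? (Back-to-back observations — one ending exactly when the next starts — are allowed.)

5

Sort by end time and greedily take each interval whose start is ≥ the last chosen end.
Sorted by end: (0,2)  (3,5)  (6,8)  (9,10)  (11,12)  (12,13)  (13,14)  (13,15)  (16,17)
take (0,2); take (3,5); take (6,8); take (9,10); take (11,12); take (12,13); take (13,14); skip (13,15); take (16,17).
Selected: (0,2) (3,5) (6,8) (9,10) (11,12) (12,13) (13,14) (16,17)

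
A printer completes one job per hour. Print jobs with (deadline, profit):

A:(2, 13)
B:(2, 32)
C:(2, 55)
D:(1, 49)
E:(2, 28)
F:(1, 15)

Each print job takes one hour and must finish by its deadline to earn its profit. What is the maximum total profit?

104

Take jobs in profit order; each goes to the latest open slot no later than its deadline.
Profit order: C=55 D=49 B=32 E=28 F=15 A=13
Assign: C→slot 2, D→slot 1, B skipped, E skipped, F skipped, A skipped.
Slots: [1:D] [2:C]
Profit = 49 + 55 = 104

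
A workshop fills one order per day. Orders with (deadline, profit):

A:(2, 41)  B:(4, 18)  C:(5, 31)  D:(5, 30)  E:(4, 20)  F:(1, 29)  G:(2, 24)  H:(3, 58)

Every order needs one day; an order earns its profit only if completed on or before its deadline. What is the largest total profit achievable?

189

Take jobs in profit order; each goes to the latest open slot no later than its deadline.
By profit: H(d3,58), A(d2,41), C(d5,31), D(d5,30), F(d1,29), G(d2,24), E(d4,20), B(d4,18)
H→slot 3; A→slot 2; C→slot 5; D→slot 4; F→slot 1; G skipped; E skipped; B skipped.
Profit = 29 + 41 + 58 + 30 + 31 = 189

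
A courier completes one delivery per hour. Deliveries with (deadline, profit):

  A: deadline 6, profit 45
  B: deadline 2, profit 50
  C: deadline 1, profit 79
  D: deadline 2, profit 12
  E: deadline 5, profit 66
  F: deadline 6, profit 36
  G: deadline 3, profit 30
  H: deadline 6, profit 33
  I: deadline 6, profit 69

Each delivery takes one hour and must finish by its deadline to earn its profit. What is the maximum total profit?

345

Take jobs in profit order; each goes to the latest open slot no later than its deadline.
By profit: C(d1,79), I(d6,69), E(d5,66), B(d2,50), A(d6,45), F(d6,36), H(d6,33), G(d3,30), D(d2,12)
C→slot 1; I→slot 6; E→slot 5; B→slot 2; A→slot 4; F→slot 3; H skipped; G skipped; D skipped.
Profit = 79 + 50 + 36 + 45 + 66 + 69 = 345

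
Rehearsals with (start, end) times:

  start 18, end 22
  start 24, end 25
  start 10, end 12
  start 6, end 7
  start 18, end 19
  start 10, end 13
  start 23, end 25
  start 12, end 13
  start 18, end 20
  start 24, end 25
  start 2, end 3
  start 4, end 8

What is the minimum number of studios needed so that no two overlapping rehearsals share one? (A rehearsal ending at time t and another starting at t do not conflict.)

Count concurrent intervals with a sweep; the peak is the room count.
starts: [2, 4, 6, 10, 10, 12, 18, 18, 18, 23, 24, 24]
ends:   [3, 7, 8, 12, 13, 13, 19, 20, 22, 25, 25, 25]
s2→1 e3→0 s4→1 s6→2 e7→1 e8→0 s10→1 s10→2 e12→1 s12→2 e13→1 e13→0 s18→1 s18→2 s18→3  — peak 3.

3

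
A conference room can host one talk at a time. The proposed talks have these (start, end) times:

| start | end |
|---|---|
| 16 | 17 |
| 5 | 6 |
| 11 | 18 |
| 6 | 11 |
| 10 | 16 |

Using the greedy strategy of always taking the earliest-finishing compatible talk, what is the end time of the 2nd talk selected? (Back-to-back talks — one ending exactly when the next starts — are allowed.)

11

Sorted by end: (5,6)  (6,11)  (10,16)  (16,17)  (11,18)
take (5,6); take (6,11); skip (10,16); take (16,17).
Selected: (5,6) (6,11) (16,17)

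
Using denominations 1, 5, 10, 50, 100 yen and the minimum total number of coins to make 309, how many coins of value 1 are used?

4

Greedy: take as many of the largest coin as possible, then repeat with the remainder.
309 − 3×100→9 − 1×5→4 − 4×1→0
Count of 1: 4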